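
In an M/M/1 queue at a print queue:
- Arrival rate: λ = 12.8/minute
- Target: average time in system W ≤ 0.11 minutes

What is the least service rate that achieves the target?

For M/M/1: W = 1/(μ-λ)
Need W ≤ 0.11, so 1/(μ-λ) ≤ 0.11
μ - λ ≥ 1/0.11 = 9.0909
μ ≥ 12.8 + 9.0909 = 21.8909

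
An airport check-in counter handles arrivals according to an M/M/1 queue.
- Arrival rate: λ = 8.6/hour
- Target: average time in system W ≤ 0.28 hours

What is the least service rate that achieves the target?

For M/M/1: W = 1/(μ-λ)
Need W ≤ 0.28, so 1/(μ-λ) ≤ 0.28
μ - λ ≥ 1/0.28 = 3.5714
μ ≥ 8.6 + 3.5714 = 12.1714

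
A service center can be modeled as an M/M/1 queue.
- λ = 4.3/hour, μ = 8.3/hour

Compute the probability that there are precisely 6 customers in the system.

ρ = λ/μ = 4.3/8.3 = 0.51807
P(n) = (1-ρ)ρⁿ
P(6) = (1-0.51807) × 0.51807^6
P(6) = 0.48193 × 0.019334
P(6) = 0.009318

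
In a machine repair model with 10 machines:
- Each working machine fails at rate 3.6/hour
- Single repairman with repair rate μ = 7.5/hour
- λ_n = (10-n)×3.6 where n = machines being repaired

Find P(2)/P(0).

P(2)/P(0) = ∏_{i=0}^{2-1} λ_i/μ_{i+1}
= (10-0)×3.6/7.5 × (10-1)×3.6/7.5
= 20.7360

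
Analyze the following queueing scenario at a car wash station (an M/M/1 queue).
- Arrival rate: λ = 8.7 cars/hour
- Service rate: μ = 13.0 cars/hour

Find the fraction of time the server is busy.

Server utilization: ρ = λ/μ
ρ = 8.7/13.0 = 0.6692
The server is busy 66.92% of the time.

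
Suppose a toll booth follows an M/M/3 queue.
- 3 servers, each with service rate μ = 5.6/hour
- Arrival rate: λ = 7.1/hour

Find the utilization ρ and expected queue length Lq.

Traffic intensity: ρ = λ/(cμ) = 7.1/(3×5.6) = 0.4226
Since ρ = 0.4226 < 1, system is stable.
Offered load a = λ/μ = cρ = 7.1/5.6 = 1.2679
P₀ = [ Σₙ₌₀^2 aⁿ/n! + a^3/(3!(1-ρ)) ]⁻¹
Σ = a^0/0! + a^1/1! + a^2/2! = 1.0000 + 1.2679 + 0.8037 = 3.0716
a^3/(3!(1-ρ)) = 2.0380/(6 × 0.5774) = 0.5883
P₀ = 1/(3.0716 + 0.5883) = 0.2732
Lq = P₀·a^3·ρ / (3!(1-ρ)²) = 0.27323 × 2.0380 × 0.42262 / (6 × 0.33337) = 0.1177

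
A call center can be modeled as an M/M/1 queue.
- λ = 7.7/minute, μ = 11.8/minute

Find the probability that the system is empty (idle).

ρ = λ/μ = 7.7/11.8 = 0.6525
P(0) = 1 - ρ = 1 - 0.6525 = 0.3475
The server is idle 34.75% of the time.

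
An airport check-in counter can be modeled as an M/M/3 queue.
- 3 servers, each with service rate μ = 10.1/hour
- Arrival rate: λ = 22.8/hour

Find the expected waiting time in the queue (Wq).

Traffic intensity: ρ = λ/(cμ) = 22.8/(3×10.1) = 0.7525
Since ρ = 0.7525 < 1, system is stable.
Offered load a = λ/μ = cρ = 22.8/10.1 = 2.2574
P₀ = [ Σₙ₌₀^2 aⁿ/n! + a^3/(3!(1-ρ)) ]⁻¹
Σ = a^0/0! + a^1/1! + a^2/2! = 1.0000 + 2.2574 + 2.5480 = 5.8054
a^3/(3!(1-ρ)) = 11.5038/(6 × 0.247525) = 7.7459
P₀ = 1/(5.8054 + 7.7459) = 0.07379
Lq = P₀·a^3·ρ / (3!(1-ρ)²) = 0.073794 × 11.5038 × 0.75248 / (6 × 0.061269) = 1.7377
Wq = Lq/λ = 1.7377/22.8 = 0.07621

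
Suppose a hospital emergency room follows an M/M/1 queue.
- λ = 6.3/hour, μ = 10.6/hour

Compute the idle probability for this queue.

ρ = λ/μ = 6.3/10.6 = 0.5943
P(0) = 1 - ρ = 1 - 0.5943 = 0.4057
The server is idle 40.57% of the time.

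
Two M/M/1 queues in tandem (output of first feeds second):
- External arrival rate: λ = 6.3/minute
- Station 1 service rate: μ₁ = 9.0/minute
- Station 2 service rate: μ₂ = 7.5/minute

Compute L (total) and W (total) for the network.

By Jackson's theorem, each station behaves as independent M/M/1.
Station 1: ρ₁ = 6.3/9.0 = 0.7000, L₁ = ρ₁/(1-ρ₁) = λ/(μ₁-λ) = 6.3/2.70 = 2.3333
Station 2: ρ₂ = 6.3/7.5 = 0.8400, L₂ = ρ₂/(1-ρ₂) = λ/(μ₂-λ) = 6.3/1.20 = 5.2500
Total: L = L₁ + L₂ = 2.3333 + 5.2500 = 7.5833
W = L/λ = 7.5833/6.3 = 1.2037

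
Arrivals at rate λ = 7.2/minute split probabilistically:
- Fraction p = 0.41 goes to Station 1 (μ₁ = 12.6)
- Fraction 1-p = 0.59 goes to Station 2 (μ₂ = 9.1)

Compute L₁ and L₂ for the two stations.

Effective rates: λ₁ = 7.2×0.41 = 2.952, λ₂ = 7.2×0.59 = 4.248
Station 1: ρ₁ = 2.952/12.6 = 0.2343, L₁ = ρ₁/(1-ρ₁) = 0.2343/(1-0.2343) = 0.3060
Station 2: ρ₂ = 4.248/9.1 = 0.4668, L₂ = ρ₂/(1-ρ₂) = 0.4668/(1-0.4668) = 0.8755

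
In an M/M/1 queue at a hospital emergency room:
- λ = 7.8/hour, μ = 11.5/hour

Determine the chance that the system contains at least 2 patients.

ρ = λ/μ = 7.8/11.5 = 0.67826
P(N ≥ n) = ρⁿ
P(N ≥ 2) = 0.67826^2
P(N ≥ 2) = 0.4600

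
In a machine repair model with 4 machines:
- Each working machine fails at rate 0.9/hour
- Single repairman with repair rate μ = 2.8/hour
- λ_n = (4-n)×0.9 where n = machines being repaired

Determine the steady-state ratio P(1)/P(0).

P(1)/P(0) = ∏_{i=0}^{1-1} λ_i/μ_{i+1}
= (4-0)×0.9/2.8
= 1.2857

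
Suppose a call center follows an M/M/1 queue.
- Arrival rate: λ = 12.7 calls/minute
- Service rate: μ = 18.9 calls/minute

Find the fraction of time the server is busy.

Server utilization: ρ = λ/μ
ρ = 12.7/18.9 = 0.6720
The server is busy 67.20% of the time.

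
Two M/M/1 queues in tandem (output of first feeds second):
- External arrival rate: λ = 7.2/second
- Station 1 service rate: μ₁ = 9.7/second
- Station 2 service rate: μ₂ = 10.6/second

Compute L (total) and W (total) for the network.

By Jackson's theorem, each station behaves as independent M/M/1.
Station 1: ρ₁ = 7.2/9.7 = 0.7423, L₁ = ρ₁/(1-ρ₁) = λ/(μ₁-λ) = 7.2/2.50 = 2.8800
Station 2: ρ₂ = 7.2/10.6 = 0.6792, L₂ = ρ₂/(1-ρ₂) = λ/(μ₂-λ) = 7.2/3.40 = 2.1176
Total: L = L₁ + L₂ = 2.8800 + 2.1176 = 4.9976
W = L/λ = 4.9976/7.2 = 0.6941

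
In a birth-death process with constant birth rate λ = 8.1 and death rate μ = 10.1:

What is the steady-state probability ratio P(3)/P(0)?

For constant rates: P(n)/P(0) = (λ/μ)^n
P(3)/P(0) = (8.1/10.1)^3 = 0.8020^3 = 0.5158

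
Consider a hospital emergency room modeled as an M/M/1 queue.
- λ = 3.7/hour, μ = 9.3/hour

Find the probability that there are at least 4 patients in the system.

ρ = λ/μ = 3.7/9.3 = 0.39785
P(N ≥ n) = ρⁿ
P(N ≥ 4) = 0.39785^4
P(N ≥ 4) = 0.02505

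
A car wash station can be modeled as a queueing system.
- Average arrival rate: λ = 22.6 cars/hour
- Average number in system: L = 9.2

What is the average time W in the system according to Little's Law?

Little's Law: L = λW, so W = L/λ
W = 9.2/22.6 = 0.4071 hours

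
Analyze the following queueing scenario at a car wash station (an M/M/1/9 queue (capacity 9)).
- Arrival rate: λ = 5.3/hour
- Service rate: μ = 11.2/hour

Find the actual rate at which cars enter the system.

ρ = λ/μ = 5.3/11.2 = 0.473214
P₀ = (1-ρ)/(1-ρ^(K+1)) = (1-0.473214)/(1-0.473214^10) = 0.5268/0.9994 = 0.5271
P_K = P₀×ρ^K = 0.5271 × 0.473214^9 = 0.5271 × 0.001190 = 0.0006272
λ_eff = λ(1-P_K) = 5.3 × (1 - 0.0006272) = 5.3 × 0.99937 = 5.2967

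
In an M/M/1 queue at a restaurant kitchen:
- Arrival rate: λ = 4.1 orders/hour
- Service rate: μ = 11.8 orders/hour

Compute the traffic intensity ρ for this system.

Server utilization: ρ = λ/μ
ρ = 4.1/11.8 = 0.3475
The server is busy 34.75% of the time.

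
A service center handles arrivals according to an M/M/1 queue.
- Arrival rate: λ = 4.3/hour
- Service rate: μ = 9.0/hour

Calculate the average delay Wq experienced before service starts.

First, compute utilization: ρ = λ/μ = 4.3/9.0 = 0.4778
For M/M/1: Wq = λ/(μ(μ-λ))
Wq = 4.3/(9.0 × (9.0-4.3))
Wq = 4.3/(9.0 × 4.70)
Wq = 0.1017 hours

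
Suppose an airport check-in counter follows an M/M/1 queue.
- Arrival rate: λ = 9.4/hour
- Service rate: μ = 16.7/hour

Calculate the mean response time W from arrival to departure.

First, compute utilization: ρ = λ/μ = 9.4/16.7 = 0.5629
For M/M/1: W = 1/(μ-λ)
W = 1/(16.7-9.4) = 1/7.30
W = 0.1370 hours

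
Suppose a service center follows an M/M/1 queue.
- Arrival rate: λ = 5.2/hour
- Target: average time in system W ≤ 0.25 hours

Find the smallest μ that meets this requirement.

For M/M/1: W = 1/(μ-λ)
Need W ≤ 0.25, so 1/(μ-λ) ≤ 0.25
μ - λ ≥ 1/0.25 = 4.0000
μ ≥ 5.2 + 4.0000 = 9.2000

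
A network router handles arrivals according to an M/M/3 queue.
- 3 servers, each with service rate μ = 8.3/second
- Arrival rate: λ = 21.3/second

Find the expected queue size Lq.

Traffic intensity: ρ = λ/(cμ) = 21.3/(3×8.3) = 0.8554
Since ρ = 0.8554 < 1, system is stable.
Offered load a = λ/μ = cρ = 21.3/8.3 = 2.5663
P₀ = [ Σₙ₌₀^2 aⁿ/n! + a^3/(3!(1-ρ)) ]⁻¹
Σ = a^0/0! + a^1/1! + a^2/2! = 1.00000 + 2.56627 + 3.29286 = 6.8591
a^3/(3!(1-ρ)) = 16.90069/(6 × 0.1445783) = 19.4827
P₀ = 1/(6.8591 + 19.4827) = 0.03796
Lq = P₀·a^3·ρ / (3!(1-ρ)²) = 0.037962 × 16.9007 × 0.85542 / (6 × 0.020903) = 4.3760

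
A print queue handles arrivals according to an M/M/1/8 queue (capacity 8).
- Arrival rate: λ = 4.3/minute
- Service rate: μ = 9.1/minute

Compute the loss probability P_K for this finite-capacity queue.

ρ = λ/μ = 4.3/9.1 = 0.47253
P₀ = (1-ρ)/(1-ρ^(K+1)) = (1-0.47253)/(1-0.47253^9) = 0.5275/0.9988 = 0.5281
P_K = P₀×ρ^K = 0.5281 × 0.47253^8 = 0.5281 × 0.002486 = 0.001313
Blocking probability = 0.13%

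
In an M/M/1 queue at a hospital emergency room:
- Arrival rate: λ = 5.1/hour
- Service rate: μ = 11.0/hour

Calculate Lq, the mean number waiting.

ρ = λ/μ = 5.1/11.0 = 0.4636
For M/M/1: Lq = λ²/(μ(μ-λ))
Lq = 26.01/(11.0 × 5.90)
Lq = 0.4008 patients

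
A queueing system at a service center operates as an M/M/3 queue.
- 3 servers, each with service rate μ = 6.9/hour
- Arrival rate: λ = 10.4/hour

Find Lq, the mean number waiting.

Traffic intensity: ρ = λ/(cμ) = 10.4/(3×6.9) = 0.5024
Since ρ = 0.5024 < 1, system is stable.
Offered load a = λ/μ = cρ = 10.4/6.9 = 1.5072
P₀ = [ Σₙ₌₀^2 aⁿ/n! + a^3/(3!(1-ρ)) ]⁻¹
Σ = a^0/0! + a^1/1! + a^2/2! = 1.0000 + 1.5072 + 1.1359 = 3.6431
a^3/(3!(1-ρ)) = 3.4241/(6 × 0.4976) = 1.1469
P₀ = 1/(3.6431 + 1.1469) = 0.2088
Lq = P₀·a^3·ρ / (3!(1-ρ)²) = 0.2088 × 3.4241 × 0.5024 / (6 × 0.2476) = 0.2418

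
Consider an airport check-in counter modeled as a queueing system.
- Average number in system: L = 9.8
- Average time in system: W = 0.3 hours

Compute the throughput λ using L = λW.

Little's Law: L = λW, so λ = L/W
λ = 9.8/0.3 = 32.6667 passengers/hour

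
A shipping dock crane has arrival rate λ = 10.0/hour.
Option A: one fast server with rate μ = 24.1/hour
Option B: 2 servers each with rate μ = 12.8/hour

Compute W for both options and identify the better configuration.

Option A: single server μ = 24.1 (M/M/1)
  ρ_A = 10.0/24.1 = 0.4149
  W_A = 1/(μ-λ) = 1/(24.1-10.0) = 1/14.10 = 0.07092

Option B: 2 servers μ = 12.8 (M/M/2)
  ρ_B = λ/(cμ) = 10.0/(2×12.8) = 0.3906
  Offered load a = λ/μ = cρ = 10.0/12.8 = 0.7812
  P₀ = [ Σₙ₌₀^1 aⁿ/n! + a^2/(2!(1-ρ)) ]⁻¹
  Σ = a^0/0! + a^1/1! = 1.0000 + 0.7812 = 1.7812
  a^2/(2!(1-ρ)) = 0.6104/(2 × 0.6094) = 0.5008
  P₀ = 1/(1.7812 + 0.5008) = 0.4382
  Lq = P₀·a^2·ρ / (2!(1-ρ)²) = 0.4382 × 0.6104 × 0.3906 / (2 × 0.3713) = 0.1407
  Wq_B = Lq/λ = 0.1407/10.0 = 0.01407
  W_B = Wq_B + 1/μ = 0.01407 + 0.07812 = 0.09219

Since W_A = 0.07092 < W_B = 0.09219, Option A (single fast server) has the shorter time in system.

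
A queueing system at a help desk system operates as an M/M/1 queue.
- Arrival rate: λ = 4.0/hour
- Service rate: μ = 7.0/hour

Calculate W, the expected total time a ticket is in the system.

First, compute utilization: ρ = λ/μ = 4.0/7.0 = 0.5714
For M/M/1: W = 1/(μ-λ)
W = 1/(7.0-4.0) = 1/3.00
W = 0.3333 hours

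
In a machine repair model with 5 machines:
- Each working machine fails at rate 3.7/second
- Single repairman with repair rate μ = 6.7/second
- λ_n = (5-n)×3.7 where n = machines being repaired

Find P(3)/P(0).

P(3)/P(0) = ∏_{i=0}^{3-1} λ_i/μ_{i+1}
= (5-0)×3.7/6.7 × (5-1)×3.7/6.7 × (5-2)×3.7/6.7
= 10.1049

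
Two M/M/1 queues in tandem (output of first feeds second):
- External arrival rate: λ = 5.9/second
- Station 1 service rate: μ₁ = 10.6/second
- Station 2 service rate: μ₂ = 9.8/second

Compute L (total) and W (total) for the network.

By Jackson's theorem, each station behaves as independent M/M/1.
Station 1: ρ₁ = 5.9/10.6 = 0.5566, L₁ = ρ₁/(1-ρ₁) = λ/(μ₁-λ) = 5.9/4.70 = 1.2553
Station 2: ρ₂ = 5.9/9.8 = 0.6020, L₂ = ρ₂/(1-ρ₂) = λ/(μ₂-λ) = 5.9/3.90 = 1.5128
Total: L = L₁ + L₂ = 1.2553 + 1.5128 = 2.7681
W = L/λ = 2.7681/5.9 = 0.4692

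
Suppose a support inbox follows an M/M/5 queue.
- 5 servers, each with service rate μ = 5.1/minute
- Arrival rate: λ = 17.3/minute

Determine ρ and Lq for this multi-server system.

Traffic intensity: ρ = λ/(cμ) = 17.3/(5×5.1) = 0.6784
Since ρ = 0.6784 < 1, system is stable.
Offered load a = λ/μ = cρ = 17.3/5.1 = 3.3922
P₀ = [ Σₙ₌₀^4 aⁿ/n! + a^5/(5!(1-ρ)) ]⁻¹
Σ = a^0/0! + a^1/1! + a^2/2! + a^3/3! + a^4/4! = 1.00000 + 3.39216 + 5.75336 + 6.50544 + 5.51687 = 22.1678
a^5/(5!(1-ρ)) = 449.1378/(120 × 0.32157) = 11.6392
P₀ = 1/(22.1678 + 11.6392) = 0.02958
Lq = P₀·a^5·ρ / (5!(1-ρ)²) = 0.02958 × 449.1378 × 0.6784 / (120 × 0.1034) = 0.7264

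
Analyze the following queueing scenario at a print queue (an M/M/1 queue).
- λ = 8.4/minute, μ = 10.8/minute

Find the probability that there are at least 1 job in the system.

ρ = λ/μ = 8.4/10.8 = 0.7778
P(N ≥ n) = ρⁿ
P(N ≥ 1) = 0.7778^1
P(N ≥ 1) = 0.7778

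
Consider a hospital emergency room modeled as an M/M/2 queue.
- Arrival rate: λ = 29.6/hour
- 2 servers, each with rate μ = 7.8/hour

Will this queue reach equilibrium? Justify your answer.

Stability requires ρ = λ/(cμ) < 1
ρ = 29.6/(2 × 7.8) = 29.6/15.60 = 1.8974
Since 1.8974 ≥ 1, the system is UNSTABLE.
Need c > λ/μ = 29.6/7.8 = 3.79.
Minimum servers needed: c = 4.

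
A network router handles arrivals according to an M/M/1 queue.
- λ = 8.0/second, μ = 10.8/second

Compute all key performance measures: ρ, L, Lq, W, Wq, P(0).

Step 1: ρ = λ/μ = 8.0/10.8 = 0.7407
Step 2: L = λ/(μ-λ) = 8.0/2.80 = 2.8571
Step 3: Lq = λ²/(μ(μ-λ)) = 64.00/(10.8×2.80) = 2.1164
Step 4: W = 1/(μ-λ) = 1/2.80 = 0.35714
Step 5: Wq = λ/(μ(μ-λ)) = 8.0/(10.8×2.80) = 0.2646
Step 6: P(0) = 1-ρ = 0.2593
Verify: L = λW = 8.0×0.35714 = 2.8571 ✔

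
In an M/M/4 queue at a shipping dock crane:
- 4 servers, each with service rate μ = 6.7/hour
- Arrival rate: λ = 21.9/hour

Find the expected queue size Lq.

Traffic intensity: ρ = λ/(cμ) = 21.9/(4×6.7) = 0.8172
Since ρ = 0.8172 < 1, system is stable.
Offered load a = λ/μ = cρ = 21.9/6.7 = 3.2687
P₀ = [ Σₙ₌₀^3 aⁿ/n! + a^4/(4!(1-ρ)) ]⁻¹
Σ = a^0/0! + a^1/1! + a^2/2! + a^3/3! = 1.00000 + 3.26866 + 5.34206 + 5.82045 = 15.4312
a^4/(4!(1-ρ)) = 114.1504/(24 × 0.1828358) = 26.0139
P₀ = 1/(15.4312 + 26.0139) = 0.02413
Lq = P₀·a^4·ρ / (4!(1-ρ)²) = 0.0241284 × 114.1504 × 0.817164 / (24 × 0.0334289) = 2.8053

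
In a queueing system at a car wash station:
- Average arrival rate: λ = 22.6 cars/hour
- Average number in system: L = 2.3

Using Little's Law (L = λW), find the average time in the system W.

Little's Law: L = λW, so W = L/λ
W = 2.3/22.6 = 0.1018 hours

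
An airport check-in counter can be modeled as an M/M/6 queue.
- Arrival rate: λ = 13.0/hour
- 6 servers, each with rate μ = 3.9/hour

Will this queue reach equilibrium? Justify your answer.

Stability requires ρ = λ/(cμ) < 1
ρ = 13.0/(6 × 3.9) = 13.0/23.40 = 0.5556
Since 0.5556 < 1, the system is STABLE.
The servers are busy 55.56% of the time.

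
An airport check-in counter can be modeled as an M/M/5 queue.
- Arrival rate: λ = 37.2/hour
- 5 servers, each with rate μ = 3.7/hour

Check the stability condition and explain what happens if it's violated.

Stability requires ρ = λ/(cμ) < 1
ρ = 37.2/(5 × 3.7) = 37.2/18.50 = 2.0108
Since 2.0108 ≥ 1, the system is UNSTABLE.
Need c > λ/μ = 37.2/3.7 = 10.05.
Minimum servers needed: c = 11.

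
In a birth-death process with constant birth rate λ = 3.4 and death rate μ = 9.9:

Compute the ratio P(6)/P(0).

For constant rates: P(n)/P(0) = (λ/μ)^n
P(6)/P(0) = (3.4/9.9)^6 = 0.34343^6 = 0.001641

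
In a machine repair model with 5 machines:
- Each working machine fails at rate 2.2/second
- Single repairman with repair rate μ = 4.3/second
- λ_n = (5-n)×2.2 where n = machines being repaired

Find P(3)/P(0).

P(3)/P(0) = ∏_{i=0}^{3-1} λ_i/μ_{i+1}
= (5-0)×2.2/4.3 × (5-1)×2.2/4.3 × (5-2)×2.2/4.3
= 8.0355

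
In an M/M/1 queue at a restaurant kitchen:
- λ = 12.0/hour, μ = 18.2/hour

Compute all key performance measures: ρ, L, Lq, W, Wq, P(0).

Step 1: ρ = λ/μ = 12.0/18.2 = 0.6593
Step 2: L = λ/(μ-λ) = 12.0/6.20 = 1.9355
Step 3: Lq = λ²/(μ(μ-λ)) = 144.00/(18.2×6.20) = 1.2761
Step 4: W = 1/(μ-λ) = 1/6.20 = 0.16129
Step 5: Wq = λ/(μ(μ-λ)) = 12.0/(18.2×6.20) = 0.1063
Step 6: P(0) = 1-ρ = 0.3407
Verify: L = λW = 12.0×0.16129 = 1.9355 ✔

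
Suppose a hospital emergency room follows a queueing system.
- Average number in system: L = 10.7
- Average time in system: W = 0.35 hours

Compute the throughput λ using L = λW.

Little's Law: L = λW, so λ = L/W
λ = 10.7/0.35 = 30.5714 patients/hour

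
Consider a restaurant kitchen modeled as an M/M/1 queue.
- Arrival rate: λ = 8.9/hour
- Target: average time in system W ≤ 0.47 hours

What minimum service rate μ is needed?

For M/M/1: W = 1/(μ-λ)
Need W ≤ 0.47, so 1/(μ-λ) ≤ 0.47
μ - λ ≥ 1/0.47 = 2.1277
μ ≥ 8.9 + 2.1277 = 11.0277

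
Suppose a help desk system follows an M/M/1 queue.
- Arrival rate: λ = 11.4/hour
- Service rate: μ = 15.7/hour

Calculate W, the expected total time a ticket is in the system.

First, compute utilization: ρ = λ/μ = 11.4/15.7 = 0.7261
For M/M/1: W = 1/(μ-λ)
W = 1/(15.7-11.4) = 1/4.30
W = 0.2326 hours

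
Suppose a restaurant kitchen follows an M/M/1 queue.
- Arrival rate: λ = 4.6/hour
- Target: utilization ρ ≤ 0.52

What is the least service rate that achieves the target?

ρ = λ/μ, so μ = λ/ρ
μ ≥ 4.6/0.52 = 8.8462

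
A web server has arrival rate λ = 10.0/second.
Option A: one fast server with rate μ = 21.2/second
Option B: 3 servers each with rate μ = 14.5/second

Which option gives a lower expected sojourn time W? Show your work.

Option A: single server μ = 21.2 (M/M/1)
  ρ_A = 10.0/21.2 = 0.4717
  W_A = 1/(μ-λ) = 1/(21.2-10.0) = 1/11.20 = 0.08929

Option B: 3 servers μ = 14.5 (M/M/3)
  ρ_B = λ/(cμ) = 10.0/(3×14.5) = 0.2299
  Offered load a = λ/μ = cρ = 10.0/14.5 = 0.6897
  P₀ = [ Σₙ₌₀^2 aⁿ/n! + a^3/(3!(1-ρ)) ]⁻¹
  Σ = a^0/0! + a^1/1! + a^2/2! = 1.0000 + 0.6897 + 0.2378 = 1.9275
  a^3/(3!(1-ρ)) = 0.3280/(6 × 0.7701) = 0.07099
  P₀ = 1/(1.9275 + 0.07099) = 0.5004
  Lq = P₀·a^3·ρ / (3!(1-ρ)²) = 0.5004 × 0.3280 × 0.2299 / (6 × 0.5931) = 0.01060
  Wq_B = Lq/λ = 0.01060/10.0 = 0.001060
  W_B = Wq_B + 1/μ = 0.001060 + 0.06897 = 0.07003

Since W_B = 0.07003 < W_A = 0.08929, Option B (multiple servers) has the shorter time in system.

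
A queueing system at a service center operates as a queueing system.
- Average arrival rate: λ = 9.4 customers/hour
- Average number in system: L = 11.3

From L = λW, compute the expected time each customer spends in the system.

Little's Law: L = λW, so W = L/λ
W = 11.3/9.4 = 1.2021 hours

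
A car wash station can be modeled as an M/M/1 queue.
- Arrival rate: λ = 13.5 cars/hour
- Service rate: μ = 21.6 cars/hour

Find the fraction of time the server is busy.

Server utilization: ρ = λ/μ
ρ = 13.5/21.6 = 0.6250
The server is busy 62.50% of the time.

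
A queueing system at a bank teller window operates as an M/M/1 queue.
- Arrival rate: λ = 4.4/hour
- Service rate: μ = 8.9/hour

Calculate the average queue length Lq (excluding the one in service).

ρ = λ/μ = 4.4/8.9 = 0.4944
For M/M/1: Lq = λ²/(μ(μ-λ))
Lq = 19.36/(8.9 × 4.50)
Lq = 0.4834 transactions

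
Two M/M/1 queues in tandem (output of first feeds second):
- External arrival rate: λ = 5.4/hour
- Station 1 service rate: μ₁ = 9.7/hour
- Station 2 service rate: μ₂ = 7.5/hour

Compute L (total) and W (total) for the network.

By Jackson's theorem, each station behaves as independent M/M/1.
Station 1: ρ₁ = 5.4/9.7 = 0.5567, L₁ = ρ₁/(1-ρ₁) = λ/(μ₁-λ) = 5.4/4.30 = 1.2558
Station 2: ρ₂ = 5.4/7.5 = 0.7200, L₂ = ρ₂/(1-ρ₂) = λ/(μ₂-λ) = 5.4/2.10 = 2.5714
Total: L = L₁ + L₂ = 1.2558 + 2.5714 = 3.8272
W = L/λ = 3.8272/5.4 = 0.7087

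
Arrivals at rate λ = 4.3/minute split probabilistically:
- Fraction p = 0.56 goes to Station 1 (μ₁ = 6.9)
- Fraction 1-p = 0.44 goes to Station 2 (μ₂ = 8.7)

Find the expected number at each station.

Effective rates: λ₁ = 4.3×0.56 = 2.408, λ₂ = 4.3×0.44 = 1.892
Station 1: ρ₁ = 2.408/6.9 = 0.3490, L₁ = ρ₁/(1-ρ₁) = 0.3490/(1-0.3490) = 0.5361
Station 2: ρ₂ = 1.892/8.7 = 0.21747, L₂ = ρ₂/(1-ρ₂) = 0.21747/(1-0.21747) = 0.2779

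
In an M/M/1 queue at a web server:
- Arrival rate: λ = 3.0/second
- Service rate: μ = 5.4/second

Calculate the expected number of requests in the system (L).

ρ = λ/μ = 3.0/5.4 = 0.5556
For M/M/1: L = λ/(μ-λ)
L = 3.0/(5.4-3.0) = 3.0/2.40
L = 1.2500 requests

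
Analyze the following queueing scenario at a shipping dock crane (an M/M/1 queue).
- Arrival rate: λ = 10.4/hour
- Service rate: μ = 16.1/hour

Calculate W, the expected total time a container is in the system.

First, compute utilization: ρ = λ/μ = 10.4/16.1 = 0.6460
For M/M/1: W = 1/(μ-λ)
W = 1/(16.1-10.4) = 1/5.70
W = 0.1754 hours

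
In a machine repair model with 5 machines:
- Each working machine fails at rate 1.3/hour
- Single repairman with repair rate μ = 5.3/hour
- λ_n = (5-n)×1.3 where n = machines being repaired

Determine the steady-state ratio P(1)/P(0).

P(1)/P(0) = ∏_{i=0}^{1-1} λ_i/μ_{i+1}
= (5-0)×1.3/5.3
= 1.2264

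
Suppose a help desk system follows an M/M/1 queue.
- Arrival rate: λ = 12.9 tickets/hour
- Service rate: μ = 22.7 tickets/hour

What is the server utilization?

Server utilization: ρ = λ/μ
ρ = 12.9/22.7 = 0.5683
The server is busy 56.83% of the time.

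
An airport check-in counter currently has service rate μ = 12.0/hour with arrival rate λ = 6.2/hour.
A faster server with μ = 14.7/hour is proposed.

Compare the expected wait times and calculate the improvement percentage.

System 1: ρ₁ = 6.2/12.0 = 0.5167, W₁ = 1/(12.0-6.2) = 0.17241
System 2: ρ₂ = 6.2/14.7 = 0.4218, W₂ = 1/(14.7-6.2) = 0.11765
Improvement: (W₁-W₂)/W₁ = (0.17241-0.11765)/0.17241 = 31.76%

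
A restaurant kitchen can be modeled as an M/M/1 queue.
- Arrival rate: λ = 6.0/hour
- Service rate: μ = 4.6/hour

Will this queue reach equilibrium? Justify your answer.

Stability requires ρ = λ/(cμ) < 1
ρ = 6.0/(1 × 4.6) = 6.0/4.60 = 1.3043
Since 1.3043 ≥ 1, the system is UNSTABLE.
Queue grows without bound. Need μ > λ = 6.0.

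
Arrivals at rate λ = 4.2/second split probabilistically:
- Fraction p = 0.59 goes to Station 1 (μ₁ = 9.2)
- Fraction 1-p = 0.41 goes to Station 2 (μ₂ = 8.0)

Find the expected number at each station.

Effective rates: λ₁ = 4.2×0.59 = 2.478, λ₂ = 4.2×0.41 = 1.722
Station 1: ρ₁ = 2.478/9.2 = 0.2693, L₁ = ρ₁/(1-ρ₁) = 0.2693/(1-0.2693) = 0.3686
Station 2: ρ₂ = 1.722/8.0 = 0.21525, L₂ = ρ₂/(1-ρ₂) = 0.21525/(1-0.21525) = 0.2743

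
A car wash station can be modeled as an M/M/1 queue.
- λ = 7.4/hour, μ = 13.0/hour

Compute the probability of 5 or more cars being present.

ρ = λ/μ = 7.4/13.0 = 0.56923
P(N ≥ n) = ρⁿ
P(N ≥ 5) = 0.56923^5
P(N ≥ 5) = 0.05976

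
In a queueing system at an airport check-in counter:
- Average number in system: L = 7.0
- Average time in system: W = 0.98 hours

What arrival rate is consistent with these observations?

Little's Law: L = λW, so λ = L/W
λ = 7.0/0.98 = 7.1429 passengers/hour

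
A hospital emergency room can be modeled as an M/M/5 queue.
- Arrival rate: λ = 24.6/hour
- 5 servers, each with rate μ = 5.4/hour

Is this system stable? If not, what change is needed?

Stability requires ρ = λ/(cμ) < 1
ρ = 24.6/(5 × 5.4) = 24.6/27.00 = 0.9111
Since 0.9111 < 1, the system is STABLE.
The servers are busy 91.11% of the time.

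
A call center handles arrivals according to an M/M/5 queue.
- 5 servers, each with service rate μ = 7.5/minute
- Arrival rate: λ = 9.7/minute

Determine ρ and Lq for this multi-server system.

Traffic intensity: ρ = λ/(cμ) = 9.7/(5×7.5) = 0.2587
Since ρ = 0.2587 < 1, system is stable.
Offered load a = λ/μ = cρ = 9.7/7.5 = 1.2933
P₀ = [ Σₙ₌₀^4 aⁿ/n! + a^5/(5!(1-ρ)) ]⁻¹
Σ = a^0/0! + a^1/1! + a^2/2! + a^3/3! + a^4/4! = 1.0000 + 1.2933 + 0.83636 + 0.36056 + 0.11658 = 3.6068
a^5/(5!(1-ρ)) = 3.6187/(120 × 0.7413) = 0.04068
P₀ = 1/(3.6068 + 0.04068) = 0.2742
Lq = P₀·a^5·ρ / (5!(1-ρ)²) = 0.27416 × 3.6187 × 0.25867 / (120 × 0.54958) = 0.003891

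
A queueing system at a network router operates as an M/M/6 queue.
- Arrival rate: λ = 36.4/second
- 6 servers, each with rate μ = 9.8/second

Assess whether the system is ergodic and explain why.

Stability requires ρ = λ/(cμ) < 1
ρ = 36.4/(6 × 9.8) = 36.4/58.80 = 0.6190
Since 0.6190 < 1, the system is STABLE.
The servers are busy 61.90% of the time.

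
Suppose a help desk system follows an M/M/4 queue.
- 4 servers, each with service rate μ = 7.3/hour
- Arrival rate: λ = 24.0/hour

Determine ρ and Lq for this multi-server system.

Traffic intensity: ρ = λ/(cμ) = 24.0/(4×7.3) = 0.8219
Since ρ = 0.8219 < 1, system is stable.
Offered load a = λ/μ = cρ = 24.0/7.3 = 3.2877
P₀ = [ Σₙ₌₀^3 aⁿ/n! + a^4/(4!(1-ρ)) ]⁻¹
Σ = a^0/0! + a^1/1! + a^2/2! + a^3/3! = 1.0000 + 3.2877 + 5.4044 + 5.9226 = 15.6147
a^4/(4!(1-ρ)) = 116.8298/(24 × 0.178082) = 27.3352
P₀ = 1/(15.6147 + 27.3352) = 0.02328
Lq = P₀·a^4·ρ / (4!(1-ρ)²) = 0.0232830 × 116.8298 × 0.821918 / (24 × 0.0317133) = 2.9374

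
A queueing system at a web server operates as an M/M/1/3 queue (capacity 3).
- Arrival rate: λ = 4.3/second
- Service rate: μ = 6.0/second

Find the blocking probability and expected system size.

ρ = λ/μ = 4.3/6.0 = 0.71667
P₀ = (1-ρ)/(1-ρ^(K+1)) = (1-0.71667)/(1-0.71667^4) = 0.28333/0.73620 = 0.3849
P_K = P₀×ρ^K = 0.3849 × 0.71667^3 = 0.3849 × 0.3681 = 0.1417
Blocking probability P_3 = 0.1417 (14.17%)
L = ρ[1 - (K+1)ρ^K + Kρ^(K+1)] / [(1-ρ)(1-ρ^(K+1))]
L = 0.71667 × (1 - 4×0.368093 + 3×0.263801) / ((1 - 0.71667) × (1 - 0.263801)) = 1.0961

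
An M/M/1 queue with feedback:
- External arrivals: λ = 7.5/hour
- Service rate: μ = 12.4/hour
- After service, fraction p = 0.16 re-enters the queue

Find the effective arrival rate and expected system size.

Effective arrival rate: λ_eff = λ/(1-p) = 7.5/(1-0.16) = 7.5/0.84 = 8.92857
ρ = λ_eff/μ = 8.92857/12.4 = 0.720046
L = ρ/(1-ρ) = 0.720046/(1-0.720046) = 2.5720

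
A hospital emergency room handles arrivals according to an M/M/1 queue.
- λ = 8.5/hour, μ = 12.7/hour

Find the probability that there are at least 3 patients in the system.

ρ = λ/μ = 8.5/12.7 = 0.6693
P(N ≥ n) = ρⁿ
P(N ≥ 3) = 0.6693^3
P(N ≥ 3) = 0.2998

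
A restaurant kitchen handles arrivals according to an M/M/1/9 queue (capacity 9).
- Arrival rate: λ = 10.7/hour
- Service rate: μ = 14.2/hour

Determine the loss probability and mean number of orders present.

ρ = λ/μ = 10.7/14.2 = 0.75352
P₀ = (1-ρ)/(1-ρ^(K+1)) = (1-0.75352)/(1-0.75352^10) = 0.24648/0.94099 = 0.2619
P_K = P₀×ρ^K = 0.2619 × 0.75352^9 = 0.2619 × 0.07832 = 0.02051
Blocking probability P_9 = 0.02051 (2.05%)
L = ρ[1 - (K+1)ρ^K + Kρ^(K+1)] / [(1-ρ)(1-ρ^(K+1))]
L = 0.75352 × (1 - 10×0.078316 + 9×0.059013) / ((1 - 0.75352) × (1 - 0.059013)) = 2.4300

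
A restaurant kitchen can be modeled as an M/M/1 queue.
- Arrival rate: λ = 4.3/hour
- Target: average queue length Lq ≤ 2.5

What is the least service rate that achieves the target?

For M/M/1: Lq = λ²/(μ(μ-λ))
Need Lq ≤ 2.5, i.e. μ(μ-λ) ≥ λ²/2.5
μ² - 4.3μ - 18.49/2.5 ≥ 0  →  μ² - 4.3μ - 7.3960 ≥ 0
Quadratic formula (positive root): μ = [λ + √(λ² + 4×7.3960)]/2
Discriminant: 18.49 + 4×7.3960 = 48.0740, √48.0740 = 6.93354
μ ≥ (4.3 + 6.93354)/2 = 5.6168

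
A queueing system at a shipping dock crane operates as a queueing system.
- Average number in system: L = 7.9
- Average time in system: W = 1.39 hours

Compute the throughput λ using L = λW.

Little's Law: L = λW, so λ = L/W
λ = 7.9/1.39 = 5.6835 containers/hour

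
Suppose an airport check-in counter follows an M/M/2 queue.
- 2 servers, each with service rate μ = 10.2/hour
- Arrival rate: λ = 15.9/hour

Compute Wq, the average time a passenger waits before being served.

Traffic intensity: ρ = λ/(cμ) = 15.9/(2×10.2) = 0.7794
Since ρ = 0.7794 < 1, system is stable.
Offered load a = λ/μ = cρ = 15.9/10.2 = 1.5588
P₀ = [ Σₙ₌₀^1 aⁿ/n! + a^2/(2!(1-ρ)) ]⁻¹
Σ = a^0/0! + a^1/1! = 1.0000 + 1.5588 = 2.5588
a^2/(2!(1-ρ)) = 2.42993/(2 × 0.220588) = 5.5078
P₀ = 1/(2.5588 + 5.5078) = 0.1240
Lq = P₀·a^2·ρ / (2!(1-ρ)²) = 0.123967 × 2.42993 × 0.779412 / (2 × 0.0486592) = 2.4125
Wq = Lq/λ = 2.4125/15.9 = 0.1517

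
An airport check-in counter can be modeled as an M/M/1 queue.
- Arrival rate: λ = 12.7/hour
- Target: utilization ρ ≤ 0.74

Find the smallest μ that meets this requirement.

ρ = λ/μ, so μ = λ/ρ
μ ≥ 12.7/0.74 = 17.1622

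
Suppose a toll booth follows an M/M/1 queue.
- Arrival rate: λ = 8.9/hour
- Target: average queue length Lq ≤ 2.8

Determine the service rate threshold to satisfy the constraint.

For M/M/1: Lq = λ²/(μ(μ-λ))
Need Lq ≤ 2.8, i.e. μ(μ-λ) ≥ λ²/2.8
μ² - 8.9μ - 79.21/2.8 ≥ 0  →  μ² - 8.9μ - 28.289286 ≥ 0
Quadratic formula (positive root): μ = [λ + √(λ² + 4×28.289286)]/2
Discriminant: 79.21 + 4×28.289286 = 192.3671, √192.3671 = 13.8696
μ ≥ (8.9 + 13.8696)/2 = 11.3848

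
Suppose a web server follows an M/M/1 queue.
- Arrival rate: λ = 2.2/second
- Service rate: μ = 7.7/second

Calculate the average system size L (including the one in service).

ρ = λ/μ = 2.2/7.7 = 0.2857
For M/M/1: L = λ/(μ-λ)
L = 2.2/(7.7-2.2) = 2.2/5.50
L = 0.4000 requests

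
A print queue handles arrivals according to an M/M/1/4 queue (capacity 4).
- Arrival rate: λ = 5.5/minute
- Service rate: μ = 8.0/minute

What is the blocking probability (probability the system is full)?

ρ = λ/μ = 5.5/8.0 = 0.6875
P₀ = (1-ρ)/(1-ρ^(K+1)) = (1-0.6875)/(1-0.6875^5) = 0.3125/0.8464 = 0.3692
P_K = P₀×ρ^K = 0.3692 × 0.6875^4 = 0.3692 × 0.2234 = 0.08248
Blocking probability = 8.25%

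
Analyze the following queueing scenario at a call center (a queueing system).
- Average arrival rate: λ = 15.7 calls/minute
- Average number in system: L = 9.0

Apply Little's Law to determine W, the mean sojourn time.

Little's Law: L = λW, so W = L/λ
W = 9.0/15.7 = 0.5732 minutes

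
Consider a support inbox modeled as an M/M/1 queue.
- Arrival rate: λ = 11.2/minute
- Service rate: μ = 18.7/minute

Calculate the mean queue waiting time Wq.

First, compute utilization: ρ = λ/μ = 11.2/18.7 = 0.5989
For M/M/1: Wq = λ/(μ(μ-λ))
Wq = 11.2/(18.7 × (18.7-11.2))
Wq = 11.2/(18.7 × 7.50)
Wq = 0.07986 minutes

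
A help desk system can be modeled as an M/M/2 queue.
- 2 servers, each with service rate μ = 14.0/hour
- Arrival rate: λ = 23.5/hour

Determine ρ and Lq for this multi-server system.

Traffic intensity: ρ = λ/(cμ) = 23.5/(2×14.0) = 0.8393
Since ρ = 0.8393 < 1, system is stable.
Offered load a = λ/μ = cρ = 23.5/14.0 = 1.6786
P₀ = [ Σₙ₌₀^1 aⁿ/n! + a^2/(2!(1-ρ)) ]⁻¹
Σ = a^0/0! + a^1/1! = 1.0000 + 1.6786 = 2.6786
a^2/(2!(1-ρ)) = 2.81760/(2 × 0.160714) = 8.7659
P₀ = 1/(2.6786 + 8.7659) = 0.08738
Lq = P₀·a^2·ρ / (2!(1-ρ)²) = 0.087379 × 2.8176 × 0.83929 / (2 × 0.025829) = 4.0000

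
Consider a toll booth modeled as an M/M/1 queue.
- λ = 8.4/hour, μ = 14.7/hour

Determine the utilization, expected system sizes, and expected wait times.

Step 1: ρ = λ/μ = 8.4/14.7 = 0.5714
Step 2: L = λ/(μ-λ) = 8.4/6.30 = 1.3333
Step 3: Lq = λ²/(μ(μ-λ)) = 70.56/(14.7×6.30) = 0.7619
Step 4: W = 1/(μ-λ) = 1/6.30 = 0.15873
Step 5: Wq = λ/(μ(μ-λ)) = 8.4/(14.7×6.30) = 0.09070
Step 6: P(0) = 1-ρ = 0.4286
Verify: L = λW = 8.4×0.15873 = 1.3333 ✔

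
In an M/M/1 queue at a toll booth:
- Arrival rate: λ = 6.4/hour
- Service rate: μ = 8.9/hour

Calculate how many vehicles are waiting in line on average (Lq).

ρ = λ/μ = 6.4/8.9 = 0.7191
For M/M/1: Lq = λ²/(μ(μ-λ))
Lq = 40.96/(8.9 × 2.50)
Lq = 1.8409 vehicles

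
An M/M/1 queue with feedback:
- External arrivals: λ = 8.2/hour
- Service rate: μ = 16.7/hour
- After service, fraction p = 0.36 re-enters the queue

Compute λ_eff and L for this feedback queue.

Effective arrival rate: λ_eff = λ/(1-p) = 8.2/(1-0.36) = 8.2/0.64 = 12.8125
ρ = λ_eff/μ = 12.8125/16.7 = 0.767216
L = ρ/(1-ρ) = 0.767216/(1-0.767216) = 3.2958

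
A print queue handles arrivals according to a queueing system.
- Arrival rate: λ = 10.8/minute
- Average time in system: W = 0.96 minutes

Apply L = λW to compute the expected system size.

Little's Law: L = λW
L = 10.8 × 0.96 = 10.3680 jobs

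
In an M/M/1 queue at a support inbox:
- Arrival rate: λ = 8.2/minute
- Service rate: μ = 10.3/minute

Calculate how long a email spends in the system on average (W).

First, compute utilization: ρ = λ/μ = 8.2/10.3 = 0.7961
For M/M/1: W = 1/(μ-λ)
W = 1/(10.3-8.2) = 1/2.10
W = 0.4762 minutes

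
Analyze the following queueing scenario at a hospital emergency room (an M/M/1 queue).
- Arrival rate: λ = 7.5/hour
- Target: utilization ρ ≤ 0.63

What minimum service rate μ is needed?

ρ = λ/μ, so μ = λ/ρ
μ ≥ 7.5/0.63 = 11.9048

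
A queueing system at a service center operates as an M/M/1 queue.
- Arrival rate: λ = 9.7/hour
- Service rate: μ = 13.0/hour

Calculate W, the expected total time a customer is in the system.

First, compute utilization: ρ = λ/μ = 9.7/13.0 = 0.7462
For M/M/1: W = 1/(μ-λ)
W = 1/(13.0-9.7) = 1/3.30
W = 0.3030 hours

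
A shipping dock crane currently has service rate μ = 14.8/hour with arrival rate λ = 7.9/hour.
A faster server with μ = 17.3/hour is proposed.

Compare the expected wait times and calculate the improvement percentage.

System 1: ρ₁ = 7.9/14.8 = 0.5338, W₁ = 1/(14.8-7.9) = 0.14493
System 2: ρ₂ = 7.9/17.3 = 0.4566, W₂ = 1/(17.3-7.9) = 0.10638
Improvement: (W₁-W₂)/W₁ = (0.14493-0.10638)/0.14493 = 26.60%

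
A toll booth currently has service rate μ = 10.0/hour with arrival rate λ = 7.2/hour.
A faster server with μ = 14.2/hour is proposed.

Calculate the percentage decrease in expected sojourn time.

System 1: ρ₁ = 7.2/10.0 = 0.7200, W₁ = 1/(10.0-7.2) = 0.35714
System 2: ρ₂ = 7.2/14.2 = 0.5070, W₂ = 1/(14.2-7.2) = 0.14286
Improvement: (W₁-W₂)/W₁ = (0.35714-0.14286)/0.35714 = 60.00%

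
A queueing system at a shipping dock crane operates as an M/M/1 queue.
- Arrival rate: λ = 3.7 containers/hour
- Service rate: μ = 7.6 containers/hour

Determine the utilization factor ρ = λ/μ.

Server utilization: ρ = λ/μ
ρ = 3.7/7.6 = 0.4868
The server is busy 48.68% of the time.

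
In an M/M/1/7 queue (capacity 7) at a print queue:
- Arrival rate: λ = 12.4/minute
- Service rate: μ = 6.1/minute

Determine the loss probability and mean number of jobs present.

ρ = λ/μ = 12.4/6.1 = 2.0328
P₀ = (1-ρ)/(1-ρ^(K+1)) = (1-2.0328)/(1-2.0328^8) = -1.0328/-290.5797 = 0.003554
P_K = P₀×ρ^K = 0.003554 × 2.0328^7 = 0.003554 × 143.4375 = 0.5098
Blocking probability P_7 = 0.5098 (50.98%)
L = ρ[1 - (K+1)ρ^K + Kρ^(K+1)] / [(1-ρ)(1-ρ^(K+1))]
L = 2.0328 × (1 - 8×143.4375 + 7×291.5797) / ((1 - 2.0328) × (1 - 291.5797)) = 6.0593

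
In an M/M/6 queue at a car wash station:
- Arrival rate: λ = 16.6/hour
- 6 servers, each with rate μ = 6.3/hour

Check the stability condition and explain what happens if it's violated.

Stability requires ρ = λ/(cμ) < 1
ρ = 16.6/(6 × 6.3) = 16.6/37.80 = 0.4392
Since 0.4392 < 1, the system is STABLE.
The servers are busy 43.92% of the time.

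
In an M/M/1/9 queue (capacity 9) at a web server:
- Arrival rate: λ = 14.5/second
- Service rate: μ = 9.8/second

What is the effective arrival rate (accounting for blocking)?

ρ = λ/μ = 14.5/9.8 = 1.4796
P₀ = (1-ρ)/(1-ρ^(K+1)) = (1-1.4796)/(1-1.4796^10) = -0.4796/-49.2856 = 0.009731
P_K = P₀×ρ^K = 0.009731 × 1.4796^9 = 0.009731 × 33.9859 = 0.3307
λ_eff = λ(1-P_K) = 14.5 × (1 - 0.33072) = 14.5 × 0.66928 = 9.7046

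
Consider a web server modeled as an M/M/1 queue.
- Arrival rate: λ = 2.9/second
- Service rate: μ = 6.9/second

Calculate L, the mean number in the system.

ρ = λ/μ = 2.9/6.9 = 0.4203
For M/M/1: L = λ/(μ-λ)
L = 2.9/(6.9-2.9) = 2.9/4.00
L = 0.7250 requests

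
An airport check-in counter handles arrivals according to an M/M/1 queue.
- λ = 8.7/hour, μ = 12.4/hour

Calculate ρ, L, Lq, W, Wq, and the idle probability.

Step 1: ρ = λ/μ = 8.7/12.4 = 0.7016
Step 2: L = λ/(μ-λ) = 8.7/3.70 = 2.3514
Step 3: Lq = λ²/(μ(μ-λ)) = 75.69/(12.4×3.70) = 1.6497
Step 4: W = 1/(μ-λ) = 1/3.70 = 0.2702703
Step 5: Wq = λ/(μ(μ-λ)) = 8.7/(12.4×3.70) = 0.1896
Step 6: P(0) = 1-ρ = 0.2984
Verify: L = λW = 8.7×0.2702703 = 2.3514 ✔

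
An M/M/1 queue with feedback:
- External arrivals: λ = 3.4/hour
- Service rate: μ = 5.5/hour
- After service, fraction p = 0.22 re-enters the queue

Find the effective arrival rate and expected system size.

Effective arrival rate: λ_eff = λ/(1-p) = 3.4/(1-0.22) = 3.4/0.78 = 4.35897
ρ = λ_eff/μ = 4.35897/5.5 = 0.79254
L = ρ/(1-ρ) = 0.79254/(1-0.79254) = 3.8202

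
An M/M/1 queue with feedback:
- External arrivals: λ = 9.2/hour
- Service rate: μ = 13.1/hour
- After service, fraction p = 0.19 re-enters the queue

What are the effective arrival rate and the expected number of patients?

Effective arrival rate: λ_eff = λ/(1-p) = 9.2/(1-0.19) = 9.2/0.81 = 11.358025
ρ = λ_eff/μ = 11.358025/13.1 = 0.867025
L = ρ/(1-ρ) = 0.867025/(1-0.867025) = 6.5202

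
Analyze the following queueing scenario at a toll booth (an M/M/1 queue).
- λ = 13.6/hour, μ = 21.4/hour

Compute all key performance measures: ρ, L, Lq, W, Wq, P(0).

Step 1: ρ = λ/μ = 13.6/21.4 = 0.6355
Step 2: L = λ/(μ-λ) = 13.6/7.80 = 1.7436
Step 3: Lq = λ²/(μ(μ-λ)) = 184.96/(21.4×7.80) = 1.1081
Step 4: W = 1/(μ-λ) = 1/7.80 = 0.128205
Step 5: Wq = λ/(μ(μ-λ)) = 13.6/(21.4×7.80) = 0.08148
Step 6: P(0) = 1-ρ = 0.3645
Verify: L = λW = 13.6×0.128205 = 1.7436 ✔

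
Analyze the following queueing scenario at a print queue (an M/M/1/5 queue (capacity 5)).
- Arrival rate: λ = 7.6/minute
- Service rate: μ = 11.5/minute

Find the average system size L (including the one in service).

ρ = λ/μ = 7.6/11.5 = 0.66087
P₀ = (1-ρ)/(1-ρ^(K+1)) = (1-0.66087)/(1-0.66087^6) = 0.33913/0.91669 = 0.3700
P_K = P₀×ρ^K = 0.36995 × 0.66087^5 = 0.36995 × 0.12606 = 0.04664
L = ρ[1 - (K+1)ρ^K + Kρ^(K+1)] / [(1-ρ)(1-ρ^(K+1))]
L = 0.66087 × (1 - 6×0.12606 + 5×0.083310) / ((1 - 0.66087) × (1 - 0.083310)) = 1.4034 jobs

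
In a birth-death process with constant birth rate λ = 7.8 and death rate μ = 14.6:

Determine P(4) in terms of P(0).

For constant rates: P(n)/P(0) = (λ/μ)^n
P(4)/P(0) = (7.8/14.6)^4 = 0.534247^4 = 0.08146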